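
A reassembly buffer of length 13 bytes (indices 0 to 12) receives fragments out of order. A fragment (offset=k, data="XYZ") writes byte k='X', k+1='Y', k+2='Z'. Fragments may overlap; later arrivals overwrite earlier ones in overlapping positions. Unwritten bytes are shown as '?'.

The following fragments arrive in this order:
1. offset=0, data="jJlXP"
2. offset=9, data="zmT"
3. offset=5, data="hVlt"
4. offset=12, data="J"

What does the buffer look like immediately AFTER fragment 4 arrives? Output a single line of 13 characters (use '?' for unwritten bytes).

Fragment 1: offset=0 data="jJlXP" -> buffer=jJlXP????????
Fragment 2: offset=9 data="zmT" -> buffer=jJlXP????zmT?
Fragment 3: offset=5 data="hVlt" -> buffer=jJlXPhVltzmT?
Fragment 4: offset=12 data="J" -> buffer=jJlXPhVltzmTJ

Answer: jJlXPhVltzmTJ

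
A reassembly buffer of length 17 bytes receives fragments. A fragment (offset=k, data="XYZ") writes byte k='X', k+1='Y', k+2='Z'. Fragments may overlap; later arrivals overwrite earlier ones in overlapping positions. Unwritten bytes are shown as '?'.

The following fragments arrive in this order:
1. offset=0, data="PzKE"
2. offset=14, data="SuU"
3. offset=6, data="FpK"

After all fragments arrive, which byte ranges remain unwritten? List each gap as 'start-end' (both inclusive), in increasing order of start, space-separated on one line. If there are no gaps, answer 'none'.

Answer: 4-5 9-13

Derivation:
Fragment 1: offset=0 len=4
Fragment 2: offset=14 len=3
Fragment 3: offset=6 len=3
Gaps: 4-5 9-13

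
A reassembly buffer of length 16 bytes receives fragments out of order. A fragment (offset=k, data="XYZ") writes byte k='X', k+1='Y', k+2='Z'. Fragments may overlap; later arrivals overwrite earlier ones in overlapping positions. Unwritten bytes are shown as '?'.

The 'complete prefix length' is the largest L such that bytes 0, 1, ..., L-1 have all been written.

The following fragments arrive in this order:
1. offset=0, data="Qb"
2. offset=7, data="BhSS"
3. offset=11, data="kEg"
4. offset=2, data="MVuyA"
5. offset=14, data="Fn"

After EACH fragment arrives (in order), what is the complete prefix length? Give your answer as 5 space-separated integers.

Answer: 2 2 2 14 16

Derivation:
Fragment 1: offset=0 data="Qb" -> buffer=Qb?????????????? -> prefix_len=2
Fragment 2: offset=7 data="BhSS" -> buffer=Qb?????BhSS????? -> prefix_len=2
Fragment 3: offset=11 data="kEg" -> buffer=Qb?????BhSSkEg?? -> prefix_len=2
Fragment 4: offset=2 data="MVuyA" -> buffer=QbMVuyABhSSkEg?? -> prefix_len=14
Fragment 5: offset=14 data="Fn" -> buffer=QbMVuyABhSSkEgFn -> prefix_len=16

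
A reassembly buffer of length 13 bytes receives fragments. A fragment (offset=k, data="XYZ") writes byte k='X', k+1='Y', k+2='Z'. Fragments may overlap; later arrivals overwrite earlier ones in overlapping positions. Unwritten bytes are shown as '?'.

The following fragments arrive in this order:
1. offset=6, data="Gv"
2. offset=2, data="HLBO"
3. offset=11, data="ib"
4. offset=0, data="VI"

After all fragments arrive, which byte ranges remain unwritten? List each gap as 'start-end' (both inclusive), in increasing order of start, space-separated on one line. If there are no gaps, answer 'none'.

Fragment 1: offset=6 len=2
Fragment 2: offset=2 len=4
Fragment 3: offset=11 len=2
Fragment 4: offset=0 len=2
Gaps: 8-10

Answer: 8-10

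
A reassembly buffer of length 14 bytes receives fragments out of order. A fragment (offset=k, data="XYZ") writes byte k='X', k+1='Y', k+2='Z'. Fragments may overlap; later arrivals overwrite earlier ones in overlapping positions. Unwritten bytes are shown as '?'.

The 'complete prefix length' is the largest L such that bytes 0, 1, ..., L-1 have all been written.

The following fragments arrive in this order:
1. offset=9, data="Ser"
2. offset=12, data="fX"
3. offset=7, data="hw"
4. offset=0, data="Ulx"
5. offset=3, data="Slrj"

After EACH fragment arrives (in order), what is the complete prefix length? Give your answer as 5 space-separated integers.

Fragment 1: offset=9 data="Ser" -> buffer=?????????Ser?? -> prefix_len=0
Fragment 2: offset=12 data="fX" -> buffer=?????????SerfX -> prefix_len=0
Fragment 3: offset=7 data="hw" -> buffer=???????hwSerfX -> prefix_len=0
Fragment 4: offset=0 data="Ulx" -> buffer=Ulx????hwSerfX -> prefix_len=3
Fragment 5: offset=3 data="Slrj" -> buffer=UlxSlrjhwSerfX -> prefix_len=14

Answer: 0 0 0 3 14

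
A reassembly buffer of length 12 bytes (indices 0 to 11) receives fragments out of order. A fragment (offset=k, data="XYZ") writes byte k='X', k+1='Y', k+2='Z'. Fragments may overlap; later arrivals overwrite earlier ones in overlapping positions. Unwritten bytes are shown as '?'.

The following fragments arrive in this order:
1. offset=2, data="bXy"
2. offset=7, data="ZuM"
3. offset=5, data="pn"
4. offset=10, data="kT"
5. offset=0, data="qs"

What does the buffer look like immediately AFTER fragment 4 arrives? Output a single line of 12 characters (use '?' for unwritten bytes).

Answer: ??bXypnZuMkT

Derivation:
Fragment 1: offset=2 data="bXy" -> buffer=??bXy???????
Fragment 2: offset=7 data="ZuM" -> buffer=??bXy??ZuM??
Fragment 3: offset=5 data="pn" -> buffer=??bXypnZuM??
Fragment 4: offset=10 data="kT" -> buffer=??bXypnZuMkT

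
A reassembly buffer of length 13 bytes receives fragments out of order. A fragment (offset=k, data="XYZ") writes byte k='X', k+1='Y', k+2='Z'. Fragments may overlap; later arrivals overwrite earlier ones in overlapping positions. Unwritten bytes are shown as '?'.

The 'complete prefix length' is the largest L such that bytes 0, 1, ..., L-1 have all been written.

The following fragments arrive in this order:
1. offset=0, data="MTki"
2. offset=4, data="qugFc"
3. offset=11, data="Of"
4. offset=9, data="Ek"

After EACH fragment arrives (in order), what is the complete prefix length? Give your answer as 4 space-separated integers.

Fragment 1: offset=0 data="MTki" -> buffer=MTki????????? -> prefix_len=4
Fragment 2: offset=4 data="qugFc" -> buffer=MTkiqugFc???? -> prefix_len=9
Fragment 3: offset=11 data="Of" -> buffer=MTkiqugFc??Of -> prefix_len=9
Fragment 4: offset=9 data="Ek" -> buffer=MTkiqugFcEkOf -> prefix_len=13

Answer: 4 9 9 13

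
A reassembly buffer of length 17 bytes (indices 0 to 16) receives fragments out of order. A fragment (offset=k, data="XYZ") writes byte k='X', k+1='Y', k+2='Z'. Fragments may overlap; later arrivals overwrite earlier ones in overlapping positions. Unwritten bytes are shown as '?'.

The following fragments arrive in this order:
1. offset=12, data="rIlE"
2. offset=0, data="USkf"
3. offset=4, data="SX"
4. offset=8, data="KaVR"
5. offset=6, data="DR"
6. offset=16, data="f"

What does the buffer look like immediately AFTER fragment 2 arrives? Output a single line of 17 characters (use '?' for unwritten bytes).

Fragment 1: offset=12 data="rIlE" -> buffer=????????????rIlE?
Fragment 2: offset=0 data="USkf" -> buffer=USkf????????rIlE?

Answer: USkf????????rIlE?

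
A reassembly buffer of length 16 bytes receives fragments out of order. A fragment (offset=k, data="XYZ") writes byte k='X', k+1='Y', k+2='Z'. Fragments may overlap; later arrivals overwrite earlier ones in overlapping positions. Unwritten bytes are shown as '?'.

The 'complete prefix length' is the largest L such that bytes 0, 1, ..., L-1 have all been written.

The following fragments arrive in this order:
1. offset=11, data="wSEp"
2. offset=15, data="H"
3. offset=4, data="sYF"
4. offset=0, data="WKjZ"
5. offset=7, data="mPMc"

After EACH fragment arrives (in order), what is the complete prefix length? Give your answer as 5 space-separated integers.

Fragment 1: offset=11 data="wSEp" -> buffer=???????????wSEp? -> prefix_len=0
Fragment 2: offset=15 data="H" -> buffer=???????????wSEpH -> prefix_len=0
Fragment 3: offset=4 data="sYF" -> buffer=????sYF????wSEpH -> prefix_len=0
Fragment 4: offset=0 data="WKjZ" -> buffer=WKjZsYF????wSEpH -> prefix_len=7
Fragment 5: offset=7 data="mPMc" -> buffer=WKjZsYFmPMcwSEpH -> prefix_len=16

Answer: 0 0 0 7 16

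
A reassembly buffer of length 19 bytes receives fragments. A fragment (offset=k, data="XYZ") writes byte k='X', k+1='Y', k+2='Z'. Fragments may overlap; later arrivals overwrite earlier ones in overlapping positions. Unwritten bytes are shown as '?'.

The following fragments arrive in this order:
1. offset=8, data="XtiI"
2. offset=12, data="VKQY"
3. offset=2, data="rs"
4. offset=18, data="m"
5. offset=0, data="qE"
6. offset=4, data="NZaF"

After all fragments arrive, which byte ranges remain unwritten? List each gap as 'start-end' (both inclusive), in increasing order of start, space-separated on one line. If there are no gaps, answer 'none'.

Fragment 1: offset=8 len=4
Fragment 2: offset=12 len=4
Fragment 3: offset=2 len=2
Fragment 4: offset=18 len=1
Fragment 5: offset=0 len=2
Fragment 6: offset=4 len=4
Gaps: 16-17

Answer: 16-17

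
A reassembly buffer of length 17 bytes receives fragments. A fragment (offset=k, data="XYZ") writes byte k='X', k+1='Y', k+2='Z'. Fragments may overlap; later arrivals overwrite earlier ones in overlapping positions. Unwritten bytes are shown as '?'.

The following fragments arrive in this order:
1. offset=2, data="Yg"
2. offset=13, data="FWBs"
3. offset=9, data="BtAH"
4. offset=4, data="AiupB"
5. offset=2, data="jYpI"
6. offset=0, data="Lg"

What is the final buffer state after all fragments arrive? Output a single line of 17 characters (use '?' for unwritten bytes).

Fragment 1: offset=2 data="Yg" -> buffer=??Yg?????????????
Fragment 2: offset=13 data="FWBs" -> buffer=??Yg?????????FWBs
Fragment 3: offset=9 data="BtAH" -> buffer=??Yg?????BtAHFWBs
Fragment 4: offset=4 data="AiupB" -> buffer=??YgAiupBBtAHFWBs
Fragment 5: offset=2 data="jYpI" -> buffer=??jYpIupBBtAHFWBs
Fragment 6: offset=0 data="Lg" -> buffer=LgjYpIupBBtAHFWBs

Answer: LgjYpIupBBtAHFWBs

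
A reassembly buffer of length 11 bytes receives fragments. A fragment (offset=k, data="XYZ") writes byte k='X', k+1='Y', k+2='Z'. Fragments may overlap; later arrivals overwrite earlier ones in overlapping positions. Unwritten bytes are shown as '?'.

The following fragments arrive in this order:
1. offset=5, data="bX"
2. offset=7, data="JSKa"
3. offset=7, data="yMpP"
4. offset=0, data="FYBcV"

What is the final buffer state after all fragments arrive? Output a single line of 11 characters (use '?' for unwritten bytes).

Answer: FYBcVbXyMpP

Derivation:
Fragment 1: offset=5 data="bX" -> buffer=?????bX????
Fragment 2: offset=7 data="JSKa" -> buffer=?????bXJSKa
Fragment 3: offset=7 data="yMpP" -> buffer=?????bXyMpP
Fragment 4: offset=0 data="FYBcV" -> buffer=FYBcVbXyMpP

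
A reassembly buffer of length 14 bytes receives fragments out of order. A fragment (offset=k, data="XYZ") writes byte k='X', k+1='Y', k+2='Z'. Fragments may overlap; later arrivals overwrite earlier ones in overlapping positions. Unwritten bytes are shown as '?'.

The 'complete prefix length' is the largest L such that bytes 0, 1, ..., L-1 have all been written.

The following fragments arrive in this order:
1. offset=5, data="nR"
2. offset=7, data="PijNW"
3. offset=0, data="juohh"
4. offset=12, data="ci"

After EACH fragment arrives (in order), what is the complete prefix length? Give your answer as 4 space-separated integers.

Answer: 0 0 12 14

Derivation:
Fragment 1: offset=5 data="nR" -> buffer=?????nR??????? -> prefix_len=0
Fragment 2: offset=7 data="PijNW" -> buffer=?????nRPijNW?? -> prefix_len=0
Fragment 3: offset=0 data="juohh" -> buffer=juohhnRPijNW?? -> prefix_len=12
Fragment 4: offset=12 data="ci" -> buffer=juohhnRPijNWci -> prefix_len=14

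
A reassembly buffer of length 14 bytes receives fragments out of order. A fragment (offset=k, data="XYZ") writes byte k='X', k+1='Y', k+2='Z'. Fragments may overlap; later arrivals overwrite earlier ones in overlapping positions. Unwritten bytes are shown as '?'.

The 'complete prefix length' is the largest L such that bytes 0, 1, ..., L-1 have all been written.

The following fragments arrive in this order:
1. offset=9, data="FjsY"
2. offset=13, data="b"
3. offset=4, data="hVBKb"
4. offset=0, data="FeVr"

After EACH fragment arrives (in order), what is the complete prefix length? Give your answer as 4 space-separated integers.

Fragment 1: offset=9 data="FjsY" -> buffer=?????????FjsY? -> prefix_len=0
Fragment 2: offset=13 data="b" -> buffer=?????????FjsYb -> prefix_len=0
Fragment 3: offset=4 data="hVBKb" -> buffer=????hVBKbFjsYb -> prefix_len=0
Fragment 4: offset=0 data="FeVr" -> buffer=FeVrhVBKbFjsYb -> prefix_len=14

Answer: 0 0 0 14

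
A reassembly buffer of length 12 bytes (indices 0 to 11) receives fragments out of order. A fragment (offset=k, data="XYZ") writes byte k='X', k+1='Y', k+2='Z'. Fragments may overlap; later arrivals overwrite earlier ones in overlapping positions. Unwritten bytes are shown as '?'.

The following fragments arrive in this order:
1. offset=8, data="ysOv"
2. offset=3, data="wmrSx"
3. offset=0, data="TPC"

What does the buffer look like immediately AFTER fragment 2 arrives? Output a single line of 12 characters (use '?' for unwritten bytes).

Fragment 1: offset=8 data="ysOv" -> buffer=????????ysOv
Fragment 2: offset=3 data="wmrSx" -> buffer=???wmrSxysOv

Answer: ???wmrSxysOv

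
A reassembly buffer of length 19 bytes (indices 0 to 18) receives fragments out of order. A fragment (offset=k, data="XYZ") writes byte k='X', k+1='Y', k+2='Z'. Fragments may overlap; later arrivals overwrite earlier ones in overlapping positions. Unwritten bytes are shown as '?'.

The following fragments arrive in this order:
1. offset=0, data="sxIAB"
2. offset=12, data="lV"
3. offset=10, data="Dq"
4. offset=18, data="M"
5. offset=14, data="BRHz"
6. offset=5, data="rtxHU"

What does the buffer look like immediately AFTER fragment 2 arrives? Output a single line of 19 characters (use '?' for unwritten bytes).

Fragment 1: offset=0 data="sxIAB" -> buffer=sxIAB??????????????
Fragment 2: offset=12 data="lV" -> buffer=sxIAB???????lV?????

Answer: sxIAB???????lV?????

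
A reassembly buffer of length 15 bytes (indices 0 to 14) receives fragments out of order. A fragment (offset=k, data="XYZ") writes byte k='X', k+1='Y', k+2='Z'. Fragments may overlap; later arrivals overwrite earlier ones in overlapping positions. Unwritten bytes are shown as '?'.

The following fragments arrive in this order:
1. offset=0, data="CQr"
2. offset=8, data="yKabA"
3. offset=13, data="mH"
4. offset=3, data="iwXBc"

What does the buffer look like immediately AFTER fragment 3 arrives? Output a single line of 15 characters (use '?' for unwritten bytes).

Fragment 1: offset=0 data="CQr" -> buffer=CQr????????????
Fragment 2: offset=8 data="yKabA" -> buffer=CQr?????yKabA??
Fragment 3: offset=13 data="mH" -> buffer=CQr?????yKabAmH

Answer: CQr?????yKabAmH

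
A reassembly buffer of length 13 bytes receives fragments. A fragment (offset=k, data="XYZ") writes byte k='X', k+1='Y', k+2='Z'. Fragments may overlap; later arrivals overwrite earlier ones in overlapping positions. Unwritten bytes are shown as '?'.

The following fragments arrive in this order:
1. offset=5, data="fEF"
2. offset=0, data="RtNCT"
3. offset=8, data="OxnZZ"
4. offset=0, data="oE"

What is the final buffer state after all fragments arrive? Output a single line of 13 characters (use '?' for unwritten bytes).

Fragment 1: offset=5 data="fEF" -> buffer=?????fEF?????
Fragment 2: offset=0 data="RtNCT" -> buffer=RtNCTfEF?????
Fragment 3: offset=8 data="OxnZZ" -> buffer=RtNCTfEFOxnZZ
Fragment 4: offset=0 data="oE" -> buffer=oENCTfEFOxnZZ

Answer: oENCTfEFOxnZZ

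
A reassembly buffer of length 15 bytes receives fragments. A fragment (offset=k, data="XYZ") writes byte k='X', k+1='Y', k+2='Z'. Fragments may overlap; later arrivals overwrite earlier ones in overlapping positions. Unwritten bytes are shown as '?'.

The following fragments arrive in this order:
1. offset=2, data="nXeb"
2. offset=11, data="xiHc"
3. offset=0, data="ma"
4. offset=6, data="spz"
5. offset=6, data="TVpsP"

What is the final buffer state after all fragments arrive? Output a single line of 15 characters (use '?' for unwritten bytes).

Fragment 1: offset=2 data="nXeb" -> buffer=??nXeb?????????
Fragment 2: offset=11 data="xiHc" -> buffer=??nXeb?????xiHc
Fragment 3: offset=0 data="ma" -> buffer=manXeb?????xiHc
Fragment 4: offset=6 data="spz" -> buffer=manXebspz??xiHc
Fragment 5: offset=6 data="TVpsP" -> buffer=manXebTVpsPxiHc

Answer: manXebTVpsPxiHc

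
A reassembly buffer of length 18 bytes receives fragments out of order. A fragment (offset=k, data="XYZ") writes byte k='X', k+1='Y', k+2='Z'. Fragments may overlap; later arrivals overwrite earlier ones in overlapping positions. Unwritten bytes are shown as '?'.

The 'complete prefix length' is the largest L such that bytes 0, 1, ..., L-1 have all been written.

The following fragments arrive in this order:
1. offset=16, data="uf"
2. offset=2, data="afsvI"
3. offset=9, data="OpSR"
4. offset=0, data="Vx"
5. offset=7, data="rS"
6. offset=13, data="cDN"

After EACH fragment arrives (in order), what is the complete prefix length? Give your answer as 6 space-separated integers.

Fragment 1: offset=16 data="uf" -> buffer=????????????????uf -> prefix_len=0
Fragment 2: offset=2 data="afsvI" -> buffer=??afsvI?????????uf -> prefix_len=0
Fragment 3: offset=9 data="OpSR" -> buffer=??afsvI??OpSR???uf -> prefix_len=0
Fragment 4: offset=0 data="Vx" -> buffer=VxafsvI??OpSR???uf -> prefix_len=7
Fragment 5: offset=7 data="rS" -> buffer=VxafsvIrSOpSR???uf -> prefix_len=13
Fragment 6: offset=13 data="cDN" -> buffer=VxafsvIrSOpSRcDNuf -> prefix_len=18

Answer: 0 0 0 7 13 18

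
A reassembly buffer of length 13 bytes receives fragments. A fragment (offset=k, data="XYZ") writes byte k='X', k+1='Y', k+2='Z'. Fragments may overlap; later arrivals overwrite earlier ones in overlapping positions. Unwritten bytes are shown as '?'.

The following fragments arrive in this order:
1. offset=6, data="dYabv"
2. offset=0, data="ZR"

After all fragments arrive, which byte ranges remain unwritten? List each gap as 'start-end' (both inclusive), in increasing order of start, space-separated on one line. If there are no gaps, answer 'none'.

Fragment 1: offset=6 len=5
Fragment 2: offset=0 len=2
Gaps: 2-5 11-12

Answer: 2-5 11-12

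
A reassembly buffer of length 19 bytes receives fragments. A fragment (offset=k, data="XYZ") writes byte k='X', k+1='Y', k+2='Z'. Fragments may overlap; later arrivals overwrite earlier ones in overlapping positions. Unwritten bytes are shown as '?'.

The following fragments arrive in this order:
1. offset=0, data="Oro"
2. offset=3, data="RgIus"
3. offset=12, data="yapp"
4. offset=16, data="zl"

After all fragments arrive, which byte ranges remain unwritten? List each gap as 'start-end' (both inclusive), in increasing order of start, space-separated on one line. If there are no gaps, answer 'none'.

Fragment 1: offset=0 len=3
Fragment 2: offset=3 len=5
Fragment 3: offset=12 len=4
Fragment 4: offset=16 len=2
Gaps: 8-11 18-18

Answer: 8-11 18-18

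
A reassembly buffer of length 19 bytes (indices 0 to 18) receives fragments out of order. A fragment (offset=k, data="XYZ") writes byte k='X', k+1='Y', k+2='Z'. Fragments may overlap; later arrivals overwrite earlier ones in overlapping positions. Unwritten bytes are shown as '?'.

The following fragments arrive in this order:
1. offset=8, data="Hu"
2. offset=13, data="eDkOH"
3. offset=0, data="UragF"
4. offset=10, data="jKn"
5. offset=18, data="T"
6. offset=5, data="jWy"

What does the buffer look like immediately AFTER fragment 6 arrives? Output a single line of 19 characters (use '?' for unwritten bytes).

Answer: UragFjWyHujKneDkOHT

Derivation:
Fragment 1: offset=8 data="Hu" -> buffer=????????Hu?????????
Fragment 2: offset=13 data="eDkOH" -> buffer=????????Hu???eDkOH?
Fragment 3: offset=0 data="UragF" -> buffer=UragF???Hu???eDkOH?
Fragment 4: offset=10 data="jKn" -> buffer=UragF???HujKneDkOH?
Fragment 5: offset=18 data="T" -> buffer=UragF???HujKneDkOHT
Fragment 6: offset=5 data="jWy" -> buffer=UragFjWyHujKneDkOHT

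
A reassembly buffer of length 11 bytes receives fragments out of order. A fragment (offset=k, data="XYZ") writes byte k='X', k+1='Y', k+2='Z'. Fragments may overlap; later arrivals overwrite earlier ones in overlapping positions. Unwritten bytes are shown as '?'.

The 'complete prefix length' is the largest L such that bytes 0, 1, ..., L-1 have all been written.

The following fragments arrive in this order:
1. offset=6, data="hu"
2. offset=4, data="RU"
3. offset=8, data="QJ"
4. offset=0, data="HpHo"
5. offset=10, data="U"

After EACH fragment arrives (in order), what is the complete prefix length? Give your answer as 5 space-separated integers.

Answer: 0 0 0 10 11

Derivation:
Fragment 1: offset=6 data="hu" -> buffer=??????hu??? -> prefix_len=0
Fragment 2: offset=4 data="RU" -> buffer=????RUhu??? -> prefix_len=0
Fragment 3: offset=8 data="QJ" -> buffer=????RUhuQJ? -> prefix_len=0
Fragment 4: offset=0 data="HpHo" -> buffer=HpHoRUhuQJ? -> prefix_len=10
Fragment 5: offset=10 data="U" -> buffer=HpHoRUhuQJU -> prefix_len=11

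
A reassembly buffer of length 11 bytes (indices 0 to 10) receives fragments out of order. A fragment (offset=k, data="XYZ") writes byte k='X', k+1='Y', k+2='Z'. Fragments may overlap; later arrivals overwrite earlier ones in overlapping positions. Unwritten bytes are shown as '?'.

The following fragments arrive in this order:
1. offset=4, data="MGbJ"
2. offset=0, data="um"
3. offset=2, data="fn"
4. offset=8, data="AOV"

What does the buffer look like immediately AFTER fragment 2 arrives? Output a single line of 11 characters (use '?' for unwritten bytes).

Fragment 1: offset=4 data="MGbJ" -> buffer=????MGbJ???
Fragment 2: offset=0 data="um" -> buffer=um??MGbJ???

Answer: um??MGbJ???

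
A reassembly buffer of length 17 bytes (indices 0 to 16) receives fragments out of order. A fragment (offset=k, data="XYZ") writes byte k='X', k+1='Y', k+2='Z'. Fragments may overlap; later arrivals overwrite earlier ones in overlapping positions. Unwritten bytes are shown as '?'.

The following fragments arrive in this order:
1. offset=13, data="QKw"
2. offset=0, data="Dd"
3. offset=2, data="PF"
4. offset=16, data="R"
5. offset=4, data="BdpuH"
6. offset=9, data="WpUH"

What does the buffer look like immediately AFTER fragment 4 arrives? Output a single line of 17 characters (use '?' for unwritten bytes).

Answer: DdPF?????????QKwR

Derivation:
Fragment 1: offset=13 data="QKw" -> buffer=?????????????QKw?
Fragment 2: offset=0 data="Dd" -> buffer=Dd???????????QKw?
Fragment 3: offset=2 data="PF" -> buffer=DdPF?????????QKw?
Fragment 4: offset=16 data="R" -> buffer=DdPF?????????QKwR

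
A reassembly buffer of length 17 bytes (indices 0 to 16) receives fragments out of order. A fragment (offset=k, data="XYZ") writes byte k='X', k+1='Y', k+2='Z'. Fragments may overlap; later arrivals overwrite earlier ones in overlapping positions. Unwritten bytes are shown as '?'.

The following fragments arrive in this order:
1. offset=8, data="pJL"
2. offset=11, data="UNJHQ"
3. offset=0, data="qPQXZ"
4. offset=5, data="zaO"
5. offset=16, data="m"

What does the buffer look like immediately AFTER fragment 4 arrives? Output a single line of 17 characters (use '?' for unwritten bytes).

Answer: qPQXZzaOpJLUNJHQ?

Derivation:
Fragment 1: offset=8 data="pJL" -> buffer=????????pJL??????
Fragment 2: offset=11 data="UNJHQ" -> buffer=????????pJLUNJHQ?
Fragment 3: offset=0 data="qPQXZ" -> buffer=qPQXZ???pJLUNJHQ?
Fragment 4: offset=5 data="zaO" -> buffer=qPQXZzaOpJLUNJHQ?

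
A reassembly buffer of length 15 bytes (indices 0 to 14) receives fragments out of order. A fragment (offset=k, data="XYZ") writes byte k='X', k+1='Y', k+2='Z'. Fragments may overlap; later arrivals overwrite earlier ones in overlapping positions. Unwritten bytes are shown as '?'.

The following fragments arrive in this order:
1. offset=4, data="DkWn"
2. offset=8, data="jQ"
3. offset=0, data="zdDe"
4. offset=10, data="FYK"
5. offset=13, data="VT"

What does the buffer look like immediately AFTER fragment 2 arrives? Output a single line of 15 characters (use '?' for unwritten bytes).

Answer: ????DkWnjQ?????

Derivation:
Fragment 1: offset=4 data="DkWn" -> buffer=????DkWn???????
Fragment 2: offset=8 data="jQ" -> buffer=????DkWnjQ?????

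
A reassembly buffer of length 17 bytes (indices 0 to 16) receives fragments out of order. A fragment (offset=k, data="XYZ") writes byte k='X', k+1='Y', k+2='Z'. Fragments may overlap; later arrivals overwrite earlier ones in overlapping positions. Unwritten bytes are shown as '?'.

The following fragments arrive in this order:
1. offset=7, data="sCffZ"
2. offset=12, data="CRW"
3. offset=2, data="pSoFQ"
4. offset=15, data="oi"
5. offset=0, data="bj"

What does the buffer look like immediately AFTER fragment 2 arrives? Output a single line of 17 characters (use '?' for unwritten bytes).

Fragment 1: offset=7 data="sCffZ" -> buffer=???????sCffZ?????
Fragment 2: offset=12 data="CRW" -> buffer=???????sCffZCRW??

Answer: ???????sCffZCRW??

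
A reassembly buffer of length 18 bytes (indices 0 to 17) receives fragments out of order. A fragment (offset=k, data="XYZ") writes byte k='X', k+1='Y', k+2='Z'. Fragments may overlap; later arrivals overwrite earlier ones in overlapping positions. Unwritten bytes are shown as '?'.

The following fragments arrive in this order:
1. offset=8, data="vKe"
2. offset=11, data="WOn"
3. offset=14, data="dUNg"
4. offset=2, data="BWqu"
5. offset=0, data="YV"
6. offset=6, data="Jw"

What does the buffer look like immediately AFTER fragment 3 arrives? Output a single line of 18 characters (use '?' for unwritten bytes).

Answer: ????????vKeWOndUNg

Derivation:
Fragment 1: offset=8 data="vKe" -> buffer=????????vKe???????
Fragment 2: offset=11 data="WOn" -> buffer=????????vKeWOn????
Fragment 3: offset=14 data="dUNg" -> buffer=????????vKeWOndUNg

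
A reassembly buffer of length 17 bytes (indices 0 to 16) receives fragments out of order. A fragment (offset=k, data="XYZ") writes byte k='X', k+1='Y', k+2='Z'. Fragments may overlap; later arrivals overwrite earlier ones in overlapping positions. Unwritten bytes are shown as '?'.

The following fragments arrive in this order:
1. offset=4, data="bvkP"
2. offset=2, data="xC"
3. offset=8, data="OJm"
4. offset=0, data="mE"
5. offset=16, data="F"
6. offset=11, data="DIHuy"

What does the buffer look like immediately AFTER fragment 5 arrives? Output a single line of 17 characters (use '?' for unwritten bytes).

Answer: mExCbvkPOJm?????F

Derivation:
Fragment 1: offset=4 data="bvkP" -> buffer=????bvkP?????????
Fragment 2: offset=2 data="xC" -> buffer=??xCbvkP?????????
Fragment 3: offset=8 data="OJm" -> buffer=??xCbvkPOJm??????
Fragment 4: offset=0 data="mE" -> buffer=mExCbvkPOJm??????
Fragment 5: offset=16 data="F" -> buffer=mExCbvkPOJm?????F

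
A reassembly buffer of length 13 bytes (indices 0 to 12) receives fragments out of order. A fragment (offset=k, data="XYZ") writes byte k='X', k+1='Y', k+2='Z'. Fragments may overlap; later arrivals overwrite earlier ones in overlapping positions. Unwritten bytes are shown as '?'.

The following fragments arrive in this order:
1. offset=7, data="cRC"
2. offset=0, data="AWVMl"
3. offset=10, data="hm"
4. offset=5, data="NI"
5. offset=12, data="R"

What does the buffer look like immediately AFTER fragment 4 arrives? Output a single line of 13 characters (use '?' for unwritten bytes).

Fragment 1: offset=7 data="cRC" -> buffer=???????cRC???
Fragment 2: offset=0 data="AWVMl" -> buffer=AWVMl??cRC???
Fragment 3: offset=10 data="hm" -> buffer=AWVMl??cRChm?
Fragment 4: offset=5 data="NI" -> buffer=AWVMlNIcRChm?

Answer: AWVMlNIcRChm?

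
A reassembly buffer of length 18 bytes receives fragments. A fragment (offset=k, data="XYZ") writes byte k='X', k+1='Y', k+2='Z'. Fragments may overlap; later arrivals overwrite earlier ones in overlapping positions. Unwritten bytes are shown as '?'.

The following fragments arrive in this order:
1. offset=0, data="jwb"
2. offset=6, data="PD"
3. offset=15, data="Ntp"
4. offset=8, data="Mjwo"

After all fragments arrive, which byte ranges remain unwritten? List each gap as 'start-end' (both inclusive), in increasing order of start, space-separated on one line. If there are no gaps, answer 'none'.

Fragment 1: offset=0 len=3
Fragment 2: offset=6 len=2
Fragment 3: offset=15 len=3
Fragment 4: offset=8 len=4
Gaps: 3-5 12-14

Answer: 3-5 12-14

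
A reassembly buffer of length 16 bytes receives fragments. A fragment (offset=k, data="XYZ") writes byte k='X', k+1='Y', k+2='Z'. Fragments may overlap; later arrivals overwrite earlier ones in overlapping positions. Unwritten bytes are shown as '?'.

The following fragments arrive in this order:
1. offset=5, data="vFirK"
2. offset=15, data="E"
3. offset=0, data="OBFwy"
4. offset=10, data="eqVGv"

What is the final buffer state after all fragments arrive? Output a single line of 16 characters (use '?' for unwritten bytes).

Fragment 1: offset=5 data="vFirK" -> buffer=?????vFirK??????
Fragment 2: offset=15 data="E" -> buffer=?????vFirK?????E
Fragment 3: offset=0 data="OBFwy" -> buffer=OBFwyvFirK?????E
Fragment 4: offset=10 data="eqVGv" -> buffer=OBFwyvFirKeqVGvE

Answer: OBFwyvFirKeqVGvE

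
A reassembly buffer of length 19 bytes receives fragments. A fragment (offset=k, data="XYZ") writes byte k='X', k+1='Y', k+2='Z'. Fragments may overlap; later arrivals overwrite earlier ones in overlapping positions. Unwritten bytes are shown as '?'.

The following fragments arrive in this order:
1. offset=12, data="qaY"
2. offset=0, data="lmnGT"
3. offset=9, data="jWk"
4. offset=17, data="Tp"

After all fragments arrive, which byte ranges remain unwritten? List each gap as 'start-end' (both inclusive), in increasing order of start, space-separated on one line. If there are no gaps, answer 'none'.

Fragment 1: offset=12 len=3
Fragment 2: offset=0 len=5
Fragment 3: offset=9 len=3
Fragment 4: offset=17 len=2
Gaps: 5-8 15-16

Answer: 5-8 15-16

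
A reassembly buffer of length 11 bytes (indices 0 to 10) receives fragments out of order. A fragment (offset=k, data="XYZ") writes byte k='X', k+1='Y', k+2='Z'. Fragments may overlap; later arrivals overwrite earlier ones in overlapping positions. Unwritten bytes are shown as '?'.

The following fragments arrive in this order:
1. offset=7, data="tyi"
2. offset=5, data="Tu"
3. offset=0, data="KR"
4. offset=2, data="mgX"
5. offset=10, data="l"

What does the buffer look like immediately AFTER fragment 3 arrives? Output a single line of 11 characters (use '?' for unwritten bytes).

Answer: KR???Tutyi?

Derivation:
Fragment 1: offset=7 data="tyi" -> buffer=???????tyi?
Fragment 2: offset=5 data="Tu" -> buffer=?????Tutyi?
Fragment 3: offset=0 data="KR" -> buffer=KR???Tutyi?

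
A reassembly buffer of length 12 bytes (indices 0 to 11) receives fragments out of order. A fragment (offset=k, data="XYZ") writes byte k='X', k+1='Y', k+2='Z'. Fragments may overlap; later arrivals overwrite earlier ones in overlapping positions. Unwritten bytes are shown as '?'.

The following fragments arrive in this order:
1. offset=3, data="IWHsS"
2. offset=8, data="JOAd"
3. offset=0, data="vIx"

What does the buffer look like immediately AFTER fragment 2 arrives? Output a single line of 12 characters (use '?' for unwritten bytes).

Answer: ???IWHsSJOAd

Derivation:
Fragment 1: offset=3 data="IWHsS" -> buffer=???IWHsS????
Fragment 2: offset=8 data="JOAd" -> buffer=???IWHsSJOAd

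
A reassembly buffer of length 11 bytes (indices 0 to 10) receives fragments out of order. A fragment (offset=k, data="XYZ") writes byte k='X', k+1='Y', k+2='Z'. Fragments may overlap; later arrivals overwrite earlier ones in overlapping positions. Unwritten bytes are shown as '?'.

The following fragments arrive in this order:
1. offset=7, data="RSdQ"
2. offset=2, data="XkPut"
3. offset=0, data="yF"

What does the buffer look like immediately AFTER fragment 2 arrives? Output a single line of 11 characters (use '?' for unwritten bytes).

Answer: ??XkPutRSdQ

Derivation:
Fragment 1: offset=7 data="RSdQ" -> buffer=???????RSdQ
Fragment 2: offset=2 data="XkPut" -> buffer=??XkPutRSdQ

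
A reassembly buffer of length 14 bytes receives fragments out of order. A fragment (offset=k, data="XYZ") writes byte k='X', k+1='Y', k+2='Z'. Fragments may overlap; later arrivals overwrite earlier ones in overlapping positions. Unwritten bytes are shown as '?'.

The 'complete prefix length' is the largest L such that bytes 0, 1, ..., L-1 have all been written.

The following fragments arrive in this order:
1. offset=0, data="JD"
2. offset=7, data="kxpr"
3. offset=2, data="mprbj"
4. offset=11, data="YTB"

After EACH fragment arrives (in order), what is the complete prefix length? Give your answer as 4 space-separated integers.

Fragment 1: offset=0 data="JD" -> buffer=JD???????????? -> prefix_len=2
Fragment 2: offset=7 data="kxpr" -> buffer=JD?????kxpr??? -> prefix_len=2
Fragment 3: offset=2 data="mprbj" -> buffer=JDmprbjkxpr??? -> prefix_len=11
Fragment 4: offset=11 data="YTB" -> buffer=JDmprbjkxprYTB -> prefix_len=14

Answer: 2 2 11 14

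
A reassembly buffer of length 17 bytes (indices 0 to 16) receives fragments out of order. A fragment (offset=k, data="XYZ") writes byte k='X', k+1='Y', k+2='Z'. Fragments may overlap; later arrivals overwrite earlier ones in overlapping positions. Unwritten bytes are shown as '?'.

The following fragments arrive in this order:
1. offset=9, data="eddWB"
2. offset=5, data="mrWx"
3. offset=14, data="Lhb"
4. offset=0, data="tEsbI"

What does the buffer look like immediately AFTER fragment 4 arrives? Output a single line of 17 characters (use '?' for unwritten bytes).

Answer: tEsbImrWxeddWBLhb

Derivation:
Fragment 1: offset=9 data="eddWB" -> buffer=?????????eddWB???
Fragment 2: offset=5 data="mrWx" -> buffer=?????mrWxeddWB???
Fragment 3: offset=14 data="Lhb" -> buffer=?????mrWxeddWBLhb
Fragment 4: offset=0 data="tEsbI" -> buffer=tEsbImrWxeddWBLhb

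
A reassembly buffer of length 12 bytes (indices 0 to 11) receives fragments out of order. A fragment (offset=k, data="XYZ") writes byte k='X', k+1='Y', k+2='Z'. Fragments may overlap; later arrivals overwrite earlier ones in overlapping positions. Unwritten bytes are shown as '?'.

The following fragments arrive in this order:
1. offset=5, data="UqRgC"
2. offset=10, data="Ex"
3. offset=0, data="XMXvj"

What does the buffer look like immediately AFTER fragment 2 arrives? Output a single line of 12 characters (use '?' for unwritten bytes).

Answer: ?????UqRgCEx

Derivation:
Fragment 1: offset=5 data="UqRgC" -> buffer=?????UqRgC??
Fragment 2: offset=10 data="Ex" -> buffer=?????UqRgCEx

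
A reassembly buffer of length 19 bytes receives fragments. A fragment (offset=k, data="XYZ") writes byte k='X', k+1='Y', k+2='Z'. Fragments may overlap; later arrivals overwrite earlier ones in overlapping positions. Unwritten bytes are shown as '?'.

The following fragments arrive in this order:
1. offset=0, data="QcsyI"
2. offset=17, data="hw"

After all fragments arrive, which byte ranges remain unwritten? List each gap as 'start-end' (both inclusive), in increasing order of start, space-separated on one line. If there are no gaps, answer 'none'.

Answer: 5-16

Derivation:
Fragment 1: offset=0 len=5
Fragment 2: offset=17 len=2
Gaps: 5-16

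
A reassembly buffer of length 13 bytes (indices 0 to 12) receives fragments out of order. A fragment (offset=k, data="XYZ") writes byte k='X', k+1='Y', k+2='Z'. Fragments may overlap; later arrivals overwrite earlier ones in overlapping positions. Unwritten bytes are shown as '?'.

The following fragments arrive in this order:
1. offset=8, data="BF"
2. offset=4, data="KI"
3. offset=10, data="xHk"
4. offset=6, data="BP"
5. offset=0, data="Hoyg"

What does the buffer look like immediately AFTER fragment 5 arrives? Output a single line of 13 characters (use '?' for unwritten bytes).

Fragment 1: offset=8 data="BF" -> buffer=????????BF???
Fragment 2: offset=4 data="KI" -> buffer=????KI??BF???
Fragment 3: offset=10 data="xHk" -> buffer=????KI??BFxHk
Fragment 4: offset=6 data="BP" -> buffer=????KIBPBFxHk
Fragment 5: offset=0 data="Hoyg" -> buffer=HoygKIBPBFxHk

Answer: HoygKIBPBFxHk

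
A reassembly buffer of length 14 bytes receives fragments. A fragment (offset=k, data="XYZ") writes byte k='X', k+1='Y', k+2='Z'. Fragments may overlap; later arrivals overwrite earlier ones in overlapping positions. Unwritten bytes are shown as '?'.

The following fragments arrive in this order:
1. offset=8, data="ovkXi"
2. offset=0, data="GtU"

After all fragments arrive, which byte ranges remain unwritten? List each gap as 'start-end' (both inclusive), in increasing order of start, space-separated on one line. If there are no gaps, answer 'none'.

Fragment 1: offset=8 len=5
Fragment 2: offset=0 len=3
Gaps: 3-7 13-13

Answer: 3-7 13-13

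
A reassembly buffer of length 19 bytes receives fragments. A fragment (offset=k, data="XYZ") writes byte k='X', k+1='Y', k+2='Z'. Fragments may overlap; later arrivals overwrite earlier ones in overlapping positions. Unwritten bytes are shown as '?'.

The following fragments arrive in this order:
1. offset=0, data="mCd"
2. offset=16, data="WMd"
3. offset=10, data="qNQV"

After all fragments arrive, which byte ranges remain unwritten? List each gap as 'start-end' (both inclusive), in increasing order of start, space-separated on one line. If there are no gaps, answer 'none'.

Answer: 3-9 14-15

Derivation:
Fragment 1: offset=0 len=3
Fragment 2: offset=16 len=3
Fragment 3: offset=10 len=4
Gaps: 3-9 14-15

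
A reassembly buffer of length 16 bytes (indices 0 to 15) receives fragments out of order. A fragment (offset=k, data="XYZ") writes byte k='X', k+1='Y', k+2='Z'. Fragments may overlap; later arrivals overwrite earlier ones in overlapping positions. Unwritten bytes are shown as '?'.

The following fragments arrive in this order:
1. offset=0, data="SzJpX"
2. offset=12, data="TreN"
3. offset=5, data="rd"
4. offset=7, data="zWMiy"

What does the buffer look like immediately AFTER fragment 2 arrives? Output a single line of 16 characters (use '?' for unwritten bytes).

Answer: SzJpX???????TreN

Derivation:
Fragment 1: offset=0 data="SzJpX" -> buffer=SzJpX???????????
Fragment 2: offset=12 data="TreN" -> buffer=SzJpX???????TreN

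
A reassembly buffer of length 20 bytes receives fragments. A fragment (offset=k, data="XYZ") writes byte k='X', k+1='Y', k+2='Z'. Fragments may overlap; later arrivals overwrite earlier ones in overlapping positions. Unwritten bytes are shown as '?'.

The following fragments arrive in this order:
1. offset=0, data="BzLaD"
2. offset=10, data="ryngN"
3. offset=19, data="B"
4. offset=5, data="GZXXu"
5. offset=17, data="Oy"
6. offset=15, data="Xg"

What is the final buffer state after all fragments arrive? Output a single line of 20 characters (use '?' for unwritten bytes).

Fragment 1: offset=0 data="BzLaD" -> buffer=BzLaD???????????????
Fragment 2: offset=10 data="ryngN" -> buffer=BzLaD?????ryngN?????
Fragment 3: offset=19 data="B" -> buffer=BzLaD?????ryngN????B
Fragment 4: offset=5 data="GZXXu" -> buffer=BzLaDGZXXuryngN????B
Fragment 5: offset=17 data="Oy" -> buffer=BzLaDGZXXuryngN??OyB
Fragment 6: offset=15 data="Xg" -> buffer=BzLaDGZXXuryngNXgOyB

Answer: BzLaDGZXXuryngNXgOyB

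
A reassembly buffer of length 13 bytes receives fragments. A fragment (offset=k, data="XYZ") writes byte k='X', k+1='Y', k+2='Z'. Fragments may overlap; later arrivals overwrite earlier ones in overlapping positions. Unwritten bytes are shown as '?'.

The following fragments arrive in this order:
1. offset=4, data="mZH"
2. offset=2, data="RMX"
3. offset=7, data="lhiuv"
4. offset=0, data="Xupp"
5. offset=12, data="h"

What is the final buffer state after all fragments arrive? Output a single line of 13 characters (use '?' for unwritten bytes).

Fragment 1: offset=4 data="mZH" -> buffer=????mZH??????
Fragment 2: offset=2 data="RMX" -> buffer=??RMXZH??????
Fragment 3: offset=7 data="lhiuv" -> buffer=??RMXZHlhiuv?
Fragment 4: offset=0 data="Xupp" -> buffer=XuppXZHlhiuv?
Fragment 5: offset=12 data="h" -> buffer=XuppXZHlhiuvh

Answer: XuppXZHlhiuvh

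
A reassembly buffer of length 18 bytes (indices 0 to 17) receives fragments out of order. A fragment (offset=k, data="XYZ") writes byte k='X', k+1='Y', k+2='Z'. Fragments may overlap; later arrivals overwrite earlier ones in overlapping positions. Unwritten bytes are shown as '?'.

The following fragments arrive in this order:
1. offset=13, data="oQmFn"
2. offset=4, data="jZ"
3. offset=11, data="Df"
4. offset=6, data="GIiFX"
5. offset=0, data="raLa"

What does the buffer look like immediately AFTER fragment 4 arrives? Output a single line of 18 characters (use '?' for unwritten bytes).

Answer: ????jZGIiFXDfoQmFn

Derivation:
Fragment 1: offset=13 data="oQmFn" -> buffer=?????????????oQmFn
Fragment 2: offset=4 data="jZ" -> buffer=????jZ???????oQmFn
Fragment 3: offset=11 data="Df" -> buffer=????jZ?????DfoQmFn
Fragment 4: offset=6 data="GIiFX" -> buffer=????jZGIiFXDfoQmFn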